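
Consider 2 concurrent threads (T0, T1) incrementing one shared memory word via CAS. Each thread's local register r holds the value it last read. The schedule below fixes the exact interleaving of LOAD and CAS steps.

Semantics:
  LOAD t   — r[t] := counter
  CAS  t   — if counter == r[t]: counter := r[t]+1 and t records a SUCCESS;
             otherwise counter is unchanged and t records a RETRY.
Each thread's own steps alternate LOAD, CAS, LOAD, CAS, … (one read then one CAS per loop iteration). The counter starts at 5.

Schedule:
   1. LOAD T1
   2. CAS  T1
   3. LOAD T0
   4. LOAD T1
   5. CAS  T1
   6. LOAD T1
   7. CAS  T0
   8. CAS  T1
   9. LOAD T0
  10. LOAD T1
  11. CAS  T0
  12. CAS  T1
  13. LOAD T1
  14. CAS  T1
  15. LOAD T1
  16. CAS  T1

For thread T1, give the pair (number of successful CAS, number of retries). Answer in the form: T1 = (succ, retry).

   1) LOAD T1:  M=5  r_T1=5
   2) CAS  T1:  M=6  r_T1=5 ✓
   3) LOAD T0:  M=6  r_T0=6
   4) LOAD T1:  M=6  r_T1=6
   5) CAS  T1:  M=7  r_T1=6 ✓
   6) LOAD T1:  M=7  r_T1=7
   7) CAS  T0:  M=7  r_T0=6 ✗
   8) CAS  T1:  M=8  r_T1=7 ✓
   9) LOAD T0:  M=8  r_T0=8
  10) LOAD T1:  M=8  r_T1=8
  11) CAS  T0:  M=9  r_T0=8 ✓
  12) CAS  T1:  M=9  r_T1=8 ✗
  13) LOAD T1:  M=9  r_T1=9
  14) CAS  T1:  M=10  r_T1=9 ✓
  15) LOAD T1:  M=10  r_T1=10
  16) CAS  T1:  M=11  r_T1=10 ✓

T1 = (5, 1)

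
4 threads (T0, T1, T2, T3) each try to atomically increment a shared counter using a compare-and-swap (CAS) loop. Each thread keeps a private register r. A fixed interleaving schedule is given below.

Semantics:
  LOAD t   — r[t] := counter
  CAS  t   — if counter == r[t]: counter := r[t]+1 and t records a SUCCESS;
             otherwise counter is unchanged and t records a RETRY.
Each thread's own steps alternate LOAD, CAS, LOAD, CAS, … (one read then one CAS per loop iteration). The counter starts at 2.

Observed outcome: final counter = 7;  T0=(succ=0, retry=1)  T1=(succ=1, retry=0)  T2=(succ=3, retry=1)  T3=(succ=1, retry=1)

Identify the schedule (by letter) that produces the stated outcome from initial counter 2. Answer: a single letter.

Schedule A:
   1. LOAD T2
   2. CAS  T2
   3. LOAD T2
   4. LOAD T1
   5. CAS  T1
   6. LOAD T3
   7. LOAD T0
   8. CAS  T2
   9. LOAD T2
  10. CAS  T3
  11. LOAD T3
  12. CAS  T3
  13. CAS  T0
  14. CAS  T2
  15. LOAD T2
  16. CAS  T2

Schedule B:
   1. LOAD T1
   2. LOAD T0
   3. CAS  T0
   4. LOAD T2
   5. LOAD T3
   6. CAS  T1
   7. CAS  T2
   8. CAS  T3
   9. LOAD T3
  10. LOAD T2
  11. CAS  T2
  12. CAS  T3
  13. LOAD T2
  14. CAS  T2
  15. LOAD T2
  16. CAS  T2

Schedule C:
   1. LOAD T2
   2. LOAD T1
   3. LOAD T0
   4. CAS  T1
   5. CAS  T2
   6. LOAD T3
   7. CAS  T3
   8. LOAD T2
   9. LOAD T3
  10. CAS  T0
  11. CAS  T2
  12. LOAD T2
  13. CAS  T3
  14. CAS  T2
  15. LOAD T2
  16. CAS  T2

C

Tracing schedule C:
#1 T2 reads 2
#2 T1 reads 2
#3 T0 reads 2
#4 T1 CAS(2→3) writes; counter now 3
#5 T2 CAS(2→3) fails; counter now 3
#6 T3 reads 3
#7 T3 CAS(3→4) writes; counter now 4
#8 T2 reads 4
#9 T3 reads 4
#10 T0 CAS(2→3) fails; counter now 4
#11 T2 CAS(4→5) writes; counter now 5
#12 T2 reads 5
#13 T3 CAS(4→5) fails; counter now 5
#14 T2 CAS(5→6) writes; counter now 6
#15 T2 reads 6
#16 T2 CAS(6→7) writes; counter now 7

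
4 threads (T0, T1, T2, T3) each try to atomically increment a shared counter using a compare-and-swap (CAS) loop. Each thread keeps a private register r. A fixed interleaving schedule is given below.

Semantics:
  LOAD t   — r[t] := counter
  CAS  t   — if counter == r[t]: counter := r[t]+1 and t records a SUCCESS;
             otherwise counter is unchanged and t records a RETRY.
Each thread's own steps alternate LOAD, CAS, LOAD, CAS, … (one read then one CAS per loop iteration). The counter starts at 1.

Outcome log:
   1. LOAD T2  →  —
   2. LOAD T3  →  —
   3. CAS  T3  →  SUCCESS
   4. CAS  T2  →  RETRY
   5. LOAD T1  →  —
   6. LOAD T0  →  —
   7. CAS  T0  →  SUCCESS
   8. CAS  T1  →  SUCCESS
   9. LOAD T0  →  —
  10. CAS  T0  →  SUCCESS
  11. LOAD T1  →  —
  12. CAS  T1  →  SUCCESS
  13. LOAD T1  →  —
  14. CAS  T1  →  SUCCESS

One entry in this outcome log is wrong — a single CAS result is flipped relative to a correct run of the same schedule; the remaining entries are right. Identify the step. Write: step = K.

Re-executing:
#1 T2 reads 1
#2 T3 reads 1
#3 T3 CAS(1→2) writes; counter now 2
#4 T2 CAS(1→2) fails; counter now 2
#5 T1 reads 2
#6 T0 reads 2
#7 T0 CAS(2→3) writes; counter now 3
#8 T1 CAS(2→3) fails; counter now 3
#9 T0 reads 3
#10 T0 CAS(3→4) writes; counter now 4
#11 T1 reads 4
#12 T1 CAS(4→5) writes; counter now 5
#13 T1 reads 5
#14 T1 CAS(5→6) writes; counter now 6
Flip is step 8.

step = 8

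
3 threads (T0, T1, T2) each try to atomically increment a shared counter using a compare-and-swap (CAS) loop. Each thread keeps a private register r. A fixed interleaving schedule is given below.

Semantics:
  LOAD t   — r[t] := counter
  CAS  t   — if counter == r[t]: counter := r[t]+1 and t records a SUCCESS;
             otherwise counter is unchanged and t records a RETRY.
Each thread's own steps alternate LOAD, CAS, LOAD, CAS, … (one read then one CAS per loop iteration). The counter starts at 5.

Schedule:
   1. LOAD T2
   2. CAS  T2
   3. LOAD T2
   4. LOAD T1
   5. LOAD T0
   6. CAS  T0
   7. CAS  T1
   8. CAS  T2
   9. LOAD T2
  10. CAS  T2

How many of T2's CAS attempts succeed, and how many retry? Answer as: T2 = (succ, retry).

T2 = (2, 1)

   1) LOAD T2:  M=5  r_T2=5
   2) CAS  T2:  M=6  r_T2=5 ✓
   3) LOAD T2:  M=6  r_T2=6
   4) LOAD T1:  M=6  r_T1=6
   5) LOAD T0:  M=6  r_T0=6
   6) CAS  T0:  M=7  r_T0=6 ✓
   7) CAS  T1:  M=7  r_T1=6 ✗
   8) CAS  T2:  M=7  r_T2=6 ✗
   9) LOAD T2:  M=7  r_T2=7
  10) CAS  T2:  M=8  r_T2=7 ✓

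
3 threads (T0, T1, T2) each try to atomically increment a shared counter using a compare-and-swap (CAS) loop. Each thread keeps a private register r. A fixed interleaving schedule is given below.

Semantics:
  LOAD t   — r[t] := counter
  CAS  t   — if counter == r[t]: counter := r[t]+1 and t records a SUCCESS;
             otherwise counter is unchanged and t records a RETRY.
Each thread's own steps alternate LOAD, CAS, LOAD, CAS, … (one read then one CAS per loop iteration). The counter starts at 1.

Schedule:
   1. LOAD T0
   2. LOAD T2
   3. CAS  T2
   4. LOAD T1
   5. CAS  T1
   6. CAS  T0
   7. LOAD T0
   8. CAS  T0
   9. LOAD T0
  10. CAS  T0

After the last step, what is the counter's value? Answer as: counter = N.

counter = 5

#1 T0 reads 1
#2 T2 reads 1
#3 T2 CAS(1→2) writes; counter now 2
#4 T1 reads 2
#5 T1 CAS(2→3) writes; counter now 3
#6 T0 CAS(1→2) fails; counter now 3
#7 T0 reads 3
#8 T0 CAS(3→4) writes; counter now 4
#9 T0 reads 4
#10 T0 CAS(4→5) writes; counter now 5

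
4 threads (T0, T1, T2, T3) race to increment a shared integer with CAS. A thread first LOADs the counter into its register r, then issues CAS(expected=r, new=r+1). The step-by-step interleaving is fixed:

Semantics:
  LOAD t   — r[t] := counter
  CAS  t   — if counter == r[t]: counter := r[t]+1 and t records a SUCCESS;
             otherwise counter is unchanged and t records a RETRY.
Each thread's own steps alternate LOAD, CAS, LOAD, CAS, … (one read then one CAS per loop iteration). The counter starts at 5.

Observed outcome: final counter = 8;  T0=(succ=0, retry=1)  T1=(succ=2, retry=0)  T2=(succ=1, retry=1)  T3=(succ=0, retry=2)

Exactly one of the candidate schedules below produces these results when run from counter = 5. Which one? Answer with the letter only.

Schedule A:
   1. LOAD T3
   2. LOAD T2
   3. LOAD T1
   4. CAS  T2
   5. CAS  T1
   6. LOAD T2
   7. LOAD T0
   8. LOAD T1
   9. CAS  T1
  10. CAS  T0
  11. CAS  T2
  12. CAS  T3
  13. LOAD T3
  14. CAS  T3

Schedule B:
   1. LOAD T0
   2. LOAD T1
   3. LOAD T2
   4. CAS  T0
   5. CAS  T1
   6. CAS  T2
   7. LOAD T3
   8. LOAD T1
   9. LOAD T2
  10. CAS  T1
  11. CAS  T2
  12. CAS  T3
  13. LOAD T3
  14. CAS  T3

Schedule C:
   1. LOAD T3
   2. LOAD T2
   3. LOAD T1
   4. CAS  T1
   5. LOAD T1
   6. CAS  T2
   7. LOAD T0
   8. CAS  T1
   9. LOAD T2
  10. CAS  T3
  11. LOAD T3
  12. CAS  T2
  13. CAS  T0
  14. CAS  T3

Simulating candidate C:
#1 T3 reads 5
#2 T2 reads 5
#3 T1 reads 5
#4 T1 CAS(5→6) writes; counter now 6
#5 T1 reads 6
#6 T2 CAS(5→6) fails; counter now 6
#7 T0 reads 6
#8 T1 CAS(6→7) writes; counter now 7
#9 T2 reads 7
#10 T3 CAS(5→6) fails; counter now 7
#11 T3 reads 7
#12 T2 CAS(7→8) writes; counter now 8
#13 T0 CAS(6→7) fails; counter now 8
#14 T3 CAS(7→8) fails; counter now 8

C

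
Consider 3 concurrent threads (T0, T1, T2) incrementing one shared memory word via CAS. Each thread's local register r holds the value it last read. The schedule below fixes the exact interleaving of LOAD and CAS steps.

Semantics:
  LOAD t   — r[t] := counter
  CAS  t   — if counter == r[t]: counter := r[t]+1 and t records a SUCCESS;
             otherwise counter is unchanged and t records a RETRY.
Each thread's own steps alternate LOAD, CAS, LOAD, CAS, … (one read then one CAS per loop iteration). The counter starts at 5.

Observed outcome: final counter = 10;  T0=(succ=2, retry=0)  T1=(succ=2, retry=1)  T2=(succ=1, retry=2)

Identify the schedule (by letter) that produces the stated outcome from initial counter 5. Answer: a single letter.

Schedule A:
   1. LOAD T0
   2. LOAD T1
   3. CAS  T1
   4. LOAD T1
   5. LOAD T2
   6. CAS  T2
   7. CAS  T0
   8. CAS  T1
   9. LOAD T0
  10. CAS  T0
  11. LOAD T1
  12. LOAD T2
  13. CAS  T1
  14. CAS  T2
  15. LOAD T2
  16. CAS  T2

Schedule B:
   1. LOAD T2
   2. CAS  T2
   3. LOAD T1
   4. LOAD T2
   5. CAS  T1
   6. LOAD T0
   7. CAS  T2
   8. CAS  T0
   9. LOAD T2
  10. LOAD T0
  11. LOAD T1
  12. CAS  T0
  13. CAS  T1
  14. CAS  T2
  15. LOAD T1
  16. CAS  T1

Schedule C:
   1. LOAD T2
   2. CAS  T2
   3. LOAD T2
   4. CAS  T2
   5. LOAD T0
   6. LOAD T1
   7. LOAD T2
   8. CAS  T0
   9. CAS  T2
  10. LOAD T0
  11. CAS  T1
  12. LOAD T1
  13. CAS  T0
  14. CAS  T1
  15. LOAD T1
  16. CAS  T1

B

Run B:
1. LOAD T2 → mem=5 r[T2]=5 [LOAD]
2. CAS T2 → mem=6 r[T2]=5 [OK]
3. LOAD T1 → mem=6 r[T1]=6 [LOAD]
4. LOAD T2 → mem=6 r[T2]=6 [LOAD]
5. CAS T1 → mem=7 r[T1]=6 [OK]
6. LOAD T0 → mem=7 r[T0]=7 [LOAD]
7. CAS T2 → mem=7 r[T2]=6 [RETRY]
8. CAS T0 → mem=8 r[T0]=7 [OK]
9. LOAD T2 → mem=8 r[T2]=8 [LOAD]
10. LOAD T0 → mem=8 r[T0]=8 [LOAD]
11. LOAD T1 → mem=8 r[T1]=8 [LOAD]
12. CAS T0 → mem=9 r[T0]=8 [OK]
13. CAS T1 → mem=9 r[T1]=8 [RETRY]
14. CAS T2 → mem=9 r[T2]=8 [RETRY]
15. LOAD T1 → mem=9 r[T1]=9 [LOAD]
16. CAS T1 → mem=10 r[T1]=9 [OK]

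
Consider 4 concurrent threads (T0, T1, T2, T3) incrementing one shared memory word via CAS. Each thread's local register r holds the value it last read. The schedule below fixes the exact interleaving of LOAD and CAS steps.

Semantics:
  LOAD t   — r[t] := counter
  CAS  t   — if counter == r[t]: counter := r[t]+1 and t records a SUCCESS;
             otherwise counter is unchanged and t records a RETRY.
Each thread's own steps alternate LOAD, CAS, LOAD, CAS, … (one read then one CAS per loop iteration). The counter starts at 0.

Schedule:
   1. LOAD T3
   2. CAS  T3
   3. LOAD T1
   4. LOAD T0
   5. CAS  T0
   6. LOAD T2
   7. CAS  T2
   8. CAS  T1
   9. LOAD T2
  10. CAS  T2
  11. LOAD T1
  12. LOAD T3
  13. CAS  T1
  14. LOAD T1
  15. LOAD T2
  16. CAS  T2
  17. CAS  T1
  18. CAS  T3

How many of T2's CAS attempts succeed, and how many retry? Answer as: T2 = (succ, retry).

T2 = (3, 0)

step 1: T3 LOAD ⇒ load; ctr=0 reg=0
step 2: T3 CAS ⇒ ok; ctr=1 reg=0
step 3: T1 LOAD ⇒ load; ctr=1 reg=1
step 4: T0 LOAD ⇒ load; ctr=1 reg=1
step 5: T0 CAS ⇒ ok; ctr=2 reg=1
step 6: T2 LOAD ⇒ load; ctr=2 reg=2
step 7: T2 CAS ⇒ ok; ctr=3 reg=2
step 8: T1 CAS ⇒ retry; ctr=3 reg=1
step 9: T2 LOAD ⇒ load; ctr=3 reg=3
step 10: T2 CAS ⇒ ok; ctr=4 reg=3
step 11: T1 LOAD ⇒ load; ctr=4 reg=4
step 12: T3 LOAD ⇒ load; ctr=4 reg=4
step 13: T1 CAS ⇒ ok; ctr=5 reg=4
step 14: T1 LOAD ⇒ load; ctr=5 reg=5
step 15: T2 LOAD ⇒ load; ctr=5 reg=5
step 16: T2 CAS ⇒ ok; ctr=6 reg=5
step 17: T1 CAS ⇒ retry; ctr=6 reg=5
step 18: T3 CAS ⇒ retry; ctr=6 reg=4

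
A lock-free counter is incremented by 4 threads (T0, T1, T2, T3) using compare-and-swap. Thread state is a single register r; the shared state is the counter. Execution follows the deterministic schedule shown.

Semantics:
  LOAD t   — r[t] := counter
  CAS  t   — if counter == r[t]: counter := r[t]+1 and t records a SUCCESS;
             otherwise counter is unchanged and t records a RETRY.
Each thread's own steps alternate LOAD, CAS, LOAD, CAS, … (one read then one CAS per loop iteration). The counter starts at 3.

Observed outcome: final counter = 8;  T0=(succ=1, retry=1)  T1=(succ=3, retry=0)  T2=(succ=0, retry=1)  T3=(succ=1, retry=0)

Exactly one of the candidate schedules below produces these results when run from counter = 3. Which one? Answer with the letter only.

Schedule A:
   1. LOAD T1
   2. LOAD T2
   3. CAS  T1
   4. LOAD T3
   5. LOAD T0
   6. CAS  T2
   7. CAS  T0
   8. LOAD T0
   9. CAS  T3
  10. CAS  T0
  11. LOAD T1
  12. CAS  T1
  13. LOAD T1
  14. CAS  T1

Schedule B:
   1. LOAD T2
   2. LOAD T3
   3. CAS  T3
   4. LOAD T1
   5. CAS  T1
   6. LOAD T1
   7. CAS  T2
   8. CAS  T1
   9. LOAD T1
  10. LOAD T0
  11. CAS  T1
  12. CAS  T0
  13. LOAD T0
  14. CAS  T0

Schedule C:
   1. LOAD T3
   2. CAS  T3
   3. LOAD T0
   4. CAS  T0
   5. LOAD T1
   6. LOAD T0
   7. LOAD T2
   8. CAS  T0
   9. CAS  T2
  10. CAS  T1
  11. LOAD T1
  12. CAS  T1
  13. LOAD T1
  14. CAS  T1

Tracing schedule B:
step 1: T2 LOAD ⇒ load; ctr=3 reg=3
step 2: T3 LOAD ⇒ load; ctr=3 reg=3
step 3: T3 CAS ⇒ ok; ctr=4 reg=3
step 4: T1 LOAD ⇒ load; ctr=4 reg=4
step 5: T1 CAS ⇒ ok; ctr=5 reg=4
step 6: T1 LOAD ⇒ load; ctr=5 reg=5
step 7: T2 CAS ⇒ retry; ctr=5 reg=3
step 8: T1 CAS ⇒ ok; ctr=6 reg=5
step 9: T1 LOAD ⇒ load; ctr=6 reg=6
step 10: T0 LOAD ⇒ load; ctr=6 reg=6
step 11: T1 CAS ⇒ ok; ctr=7 reg=6
step 12: T0 CAS ⇒ retry; ctr=7 reg=6
step 13: T0 LOAD ⇒ load; ctr=7 reg=7
step 14: T0 CAS ⇒ ok; ctr=8 reg=7

B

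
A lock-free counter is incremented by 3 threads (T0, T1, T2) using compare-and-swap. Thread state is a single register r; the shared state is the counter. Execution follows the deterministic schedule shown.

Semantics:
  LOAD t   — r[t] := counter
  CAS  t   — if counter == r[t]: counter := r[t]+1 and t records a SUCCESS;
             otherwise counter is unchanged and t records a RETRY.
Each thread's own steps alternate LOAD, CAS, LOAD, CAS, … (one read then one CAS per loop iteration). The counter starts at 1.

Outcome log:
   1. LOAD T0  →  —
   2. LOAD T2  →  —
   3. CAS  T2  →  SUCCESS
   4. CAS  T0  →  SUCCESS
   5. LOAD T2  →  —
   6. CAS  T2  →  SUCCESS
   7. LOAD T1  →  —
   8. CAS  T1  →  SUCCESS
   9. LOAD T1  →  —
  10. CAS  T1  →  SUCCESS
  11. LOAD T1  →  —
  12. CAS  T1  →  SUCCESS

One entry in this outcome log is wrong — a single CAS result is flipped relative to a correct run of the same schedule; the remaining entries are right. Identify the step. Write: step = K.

Correct run:
   1) LOAD T0:  M=1  r_T0=1
   2) LOAD T2:  M=1  r_T2=1
   3) CAS  T2:  M=2  r_T2=1 ✓
   4) CAS  T0:  M=2  r_T0=1 ✗
   5) LOAD T2:  M=2  r_T2=2
   6) CAS  T2:  M=3  r_T2=2 ✓
   7) LOAD T1:  M=3  r_T1=3
   8) CAS  T1:  M=4  r_T1=3 ✓
   9) LOAD T1:  M=4  r_T1=4
  10) CAS  T1:  M=5  r_T1=4 ✓
  11) LOAD T1:  M=5  r_T1=5
  12) CAS  T1:  M=6  r_T1=5 ✓
Mismatch at 4.

step = 4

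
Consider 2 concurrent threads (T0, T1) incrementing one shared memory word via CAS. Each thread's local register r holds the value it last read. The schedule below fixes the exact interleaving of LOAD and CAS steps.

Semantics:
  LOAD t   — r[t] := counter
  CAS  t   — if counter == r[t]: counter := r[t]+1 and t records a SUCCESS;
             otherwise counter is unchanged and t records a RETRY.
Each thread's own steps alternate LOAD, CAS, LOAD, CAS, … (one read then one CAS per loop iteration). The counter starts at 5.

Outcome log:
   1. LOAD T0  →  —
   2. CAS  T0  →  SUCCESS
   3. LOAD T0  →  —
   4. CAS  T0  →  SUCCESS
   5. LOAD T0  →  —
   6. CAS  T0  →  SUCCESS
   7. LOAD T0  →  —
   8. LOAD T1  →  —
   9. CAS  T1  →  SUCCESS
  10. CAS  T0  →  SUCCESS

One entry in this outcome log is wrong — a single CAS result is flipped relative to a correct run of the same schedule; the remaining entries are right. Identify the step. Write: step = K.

Reference trace:
step 1: T0 LOAD ⇒ load; ctr=5 reg=5
step 2: T0 CAS ⇒ ok; ctr=6 reg=5
step 3: T0 LOAD ⇒ load; ctr=6 reg=6
step 4: T0 CAS ⇒ ok; ctr=7 reg=6
step 5: T0 LOAD ⇒ load; ctr=7 reg=7
step 6: T0 CAS ⇒ ok; ctr=8 reg=7
step 7: T0 LOAD ⇒ load; ctr=8 reg=8
step 8: T1 LOAD ⇒ load; ctr=8 reg=8
step 9: T1 CAS ⇒ ok; ctr=9 reg=8
step 10: T0 CAS ⇒ retry; ctr=9 reg=8
Flip is step 10.

step = 10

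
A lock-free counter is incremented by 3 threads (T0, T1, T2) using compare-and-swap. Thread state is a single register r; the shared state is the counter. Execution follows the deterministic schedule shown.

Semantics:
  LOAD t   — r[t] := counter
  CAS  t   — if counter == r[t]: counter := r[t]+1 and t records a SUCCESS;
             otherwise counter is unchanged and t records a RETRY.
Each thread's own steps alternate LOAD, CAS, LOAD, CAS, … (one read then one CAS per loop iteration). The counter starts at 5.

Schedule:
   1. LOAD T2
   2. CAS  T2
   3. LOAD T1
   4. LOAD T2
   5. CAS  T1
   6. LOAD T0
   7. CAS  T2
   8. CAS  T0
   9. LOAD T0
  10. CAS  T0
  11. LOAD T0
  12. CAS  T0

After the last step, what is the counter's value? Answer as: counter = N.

counter = 10

   1) LOAD T2:  M=5  r_T2=5
   2) CAS  T2:  M=6  r_T2=5 ✓
   3) LOAD T1:  M=6  r_T1=6
   4) LOAD T2:  M=6  r_T2=6
   5) CAS  T1:  M=7  r_T1=6 ✓
   6) LOAD T0:  M=7  r_T0=7
   7) CAS  T2:  M=7  r_T2=6 ✗
   8) CAS  T0:  M=8  r_T0=7 ✓
   9) LOAD T0:  M=8  r_T0=8
  10) CAS  T0:  M=9  r_T0=8 ✓
  11) LOAD T0:  M=9  r_T0=9
  12) CAS  T0:  M=10  r_T0=9 ✓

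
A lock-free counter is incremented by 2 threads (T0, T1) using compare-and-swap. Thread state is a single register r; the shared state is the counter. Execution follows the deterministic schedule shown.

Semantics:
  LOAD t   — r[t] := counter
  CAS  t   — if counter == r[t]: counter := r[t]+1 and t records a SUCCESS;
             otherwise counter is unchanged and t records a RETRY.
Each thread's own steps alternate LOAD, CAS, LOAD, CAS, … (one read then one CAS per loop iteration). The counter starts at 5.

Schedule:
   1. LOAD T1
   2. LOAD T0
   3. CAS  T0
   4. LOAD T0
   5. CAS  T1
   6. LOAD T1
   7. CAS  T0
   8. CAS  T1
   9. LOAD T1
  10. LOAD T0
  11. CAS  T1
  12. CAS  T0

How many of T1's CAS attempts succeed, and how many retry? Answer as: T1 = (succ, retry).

T1 = (1, 2)

#1 T1 reads 5
#2 T0 reads 5
#3 T0 CAS(5→6) writes; counter now 6
#4 T0 reads 6
#5 T1 CAS(5→6) fails; counter now 6
#6 T1 reads 6
#7 T0 CAS(6→7) writes; counter now 7
#8 T1 CAS(6→7) fails; counter now 7
#9 T1 reads 7
#10 T0 reads 7
#11 T1 CAS(7→8) writes; counter now 8
#12 T0 CAS(7→8) fails; counter now 8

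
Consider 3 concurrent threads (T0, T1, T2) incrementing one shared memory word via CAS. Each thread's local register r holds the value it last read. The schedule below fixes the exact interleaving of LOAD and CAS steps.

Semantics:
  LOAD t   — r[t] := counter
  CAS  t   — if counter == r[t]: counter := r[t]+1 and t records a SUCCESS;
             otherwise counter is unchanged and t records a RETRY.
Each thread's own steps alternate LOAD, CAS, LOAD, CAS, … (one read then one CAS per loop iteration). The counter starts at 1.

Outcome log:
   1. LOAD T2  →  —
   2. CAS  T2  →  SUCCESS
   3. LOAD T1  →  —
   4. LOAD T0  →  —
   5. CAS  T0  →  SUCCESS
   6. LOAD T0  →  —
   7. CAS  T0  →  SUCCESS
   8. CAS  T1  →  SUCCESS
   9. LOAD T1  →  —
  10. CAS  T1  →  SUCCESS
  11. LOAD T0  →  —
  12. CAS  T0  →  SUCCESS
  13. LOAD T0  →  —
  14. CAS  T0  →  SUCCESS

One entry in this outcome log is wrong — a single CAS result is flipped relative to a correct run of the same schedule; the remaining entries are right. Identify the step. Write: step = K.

Reference trace:
#1 T2 reads 1
#2 T2 CAS(1→2) writes; counter now 2
#3 T1 reads 2
#4 T0 reads 2
#5 T0 CAS(2→3) writes; counter now 3
#6 T0 reads 3
#7 T0 CAS(3→4) writes; counter now 4
#8 T1 CAS(2→3) fails; counter now 4
#9 T1 reads 4
#10 T1 CAS(4→5) writes; counter now 5
#11 T0 reads 5
#12 T0 CAS(5→6) writes; counter now 6
#13 T0 reads 6
#14 T0 CAS(6→7) writes; counter now 7
Flip is step 8.

step = 8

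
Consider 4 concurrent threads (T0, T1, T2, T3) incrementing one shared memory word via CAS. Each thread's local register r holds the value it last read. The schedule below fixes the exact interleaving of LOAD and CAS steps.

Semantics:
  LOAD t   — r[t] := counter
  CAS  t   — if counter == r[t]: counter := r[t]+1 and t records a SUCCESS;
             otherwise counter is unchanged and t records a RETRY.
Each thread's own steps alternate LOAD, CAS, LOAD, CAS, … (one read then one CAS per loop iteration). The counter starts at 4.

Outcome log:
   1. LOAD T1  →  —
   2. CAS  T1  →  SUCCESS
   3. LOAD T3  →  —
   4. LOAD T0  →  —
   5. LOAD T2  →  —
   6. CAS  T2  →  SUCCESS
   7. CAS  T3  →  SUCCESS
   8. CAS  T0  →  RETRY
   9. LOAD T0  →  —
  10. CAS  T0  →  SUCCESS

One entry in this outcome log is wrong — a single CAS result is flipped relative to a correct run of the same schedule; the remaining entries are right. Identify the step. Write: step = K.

step = 7

Correct run:
step 1: T1 LOAD ⇒ load; ctr=4 reg=4
step 2: T1 CAS ⇒ ok; ctr=5 reg=4
step 3: T3 LOAD ⇒ load; ctr=5 reg=5
step 4: T0 LOAD ⇒ load; ctr=5 reg=5
step 5: T2 LOAD ⇒ load; ctr=5 reg=5
step 6: T2 CAS ⇒ ok; ctr=6 reg=5
step 7: T3 CAS ⇒ retry; ctr=6 reg=5
step 8: T0 CAS ⇒ retry; ctr=6 reg=5
step 9: T0 LOAD ⇒ load; ctr=6 reg=6
step 10: T0 CAS ⇒ ok; ctr=7 reg=6
Flip is step 7.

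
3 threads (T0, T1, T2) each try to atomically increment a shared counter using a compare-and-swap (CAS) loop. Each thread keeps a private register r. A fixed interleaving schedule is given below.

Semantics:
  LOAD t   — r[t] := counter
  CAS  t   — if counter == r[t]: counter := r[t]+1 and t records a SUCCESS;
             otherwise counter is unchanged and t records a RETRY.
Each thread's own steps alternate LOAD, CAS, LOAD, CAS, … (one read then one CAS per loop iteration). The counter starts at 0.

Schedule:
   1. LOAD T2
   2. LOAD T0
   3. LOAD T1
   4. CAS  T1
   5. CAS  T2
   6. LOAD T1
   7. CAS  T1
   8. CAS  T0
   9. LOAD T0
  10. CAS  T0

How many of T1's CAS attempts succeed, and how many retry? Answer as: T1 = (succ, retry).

T1 = (2, 0)

[1] T2.load  rd  (counter 0, T2.r 0)
[2] T0.load  rd  (counter 0, T0.r 0)
[3] T1.load  rd  (counter 0, T1.r 0)
[4] T1.cas  hit  (counter 1, T1.r 0)
[5] T2.cas  miss  (counter 1, T2.r 0)
[6] T1.load  rd  (counter 1, T1.r 1)
[7] T1.cas  hit  (counter 2, T1.r 1)
[8] T0.cas  miss  (counter 2, T0.r 0)
[9] T0.load  rd  (counter 2, T0.r 2)
[10] T0.cas  hit  (counter 3, T0.r 2)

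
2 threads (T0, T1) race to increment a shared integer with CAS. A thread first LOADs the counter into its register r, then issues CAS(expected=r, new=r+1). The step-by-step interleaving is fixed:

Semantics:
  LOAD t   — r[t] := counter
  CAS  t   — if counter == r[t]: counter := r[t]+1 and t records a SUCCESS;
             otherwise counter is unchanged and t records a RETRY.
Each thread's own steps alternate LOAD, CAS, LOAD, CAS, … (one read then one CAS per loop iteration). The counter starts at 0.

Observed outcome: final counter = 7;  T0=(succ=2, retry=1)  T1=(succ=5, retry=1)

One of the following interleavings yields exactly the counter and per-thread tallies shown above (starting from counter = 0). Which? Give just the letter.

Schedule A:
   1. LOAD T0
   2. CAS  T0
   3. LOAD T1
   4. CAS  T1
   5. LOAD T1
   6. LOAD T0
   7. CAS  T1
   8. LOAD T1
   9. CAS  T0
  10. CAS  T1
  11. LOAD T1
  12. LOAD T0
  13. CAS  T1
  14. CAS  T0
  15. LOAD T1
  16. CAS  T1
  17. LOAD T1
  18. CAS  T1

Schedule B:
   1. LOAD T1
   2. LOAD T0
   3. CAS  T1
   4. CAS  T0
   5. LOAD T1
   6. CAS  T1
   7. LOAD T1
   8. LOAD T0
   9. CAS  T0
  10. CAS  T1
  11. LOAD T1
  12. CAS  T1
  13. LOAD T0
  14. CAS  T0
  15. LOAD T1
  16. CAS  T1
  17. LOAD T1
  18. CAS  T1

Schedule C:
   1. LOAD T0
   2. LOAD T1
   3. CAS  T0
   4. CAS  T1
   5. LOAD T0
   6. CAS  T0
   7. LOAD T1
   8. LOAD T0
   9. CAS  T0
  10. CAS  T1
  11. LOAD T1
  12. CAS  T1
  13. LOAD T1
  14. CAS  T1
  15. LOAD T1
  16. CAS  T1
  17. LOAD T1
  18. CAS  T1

B

Simulating candidate B:
T1 LOAD — after: cnt=0, r=0 — load
T0 LOAD — after: cnt=0, r=0 — load
T1 CAS — after: cnt=1, r=0 — ok
T0 CAS — after: cnt=1, r=0 — retry
T1 LOAD — after: cnt=1, r=1 — load
T1 CAS — after: cnt=2, r=1 — ok
T1 LOAD — after: cnt=2, r=2 — load
T0 LOAD — after: cnt=2, r=2 — load
T0 CAS — after: cnt=3, r=2 — ok
T1 CAS — after: cnt=3, r=2 — retry
T1 LOAD — after: cnt=3, r=3 — load
T1 CAS — after: cnt=4, r=3 — ok
T0 LOAD — after: cnt=4, r=4 — load
T0 CAS — after: cnt=5, r=4 — ok
T1 LOAD — after: cnt=5, r=5 — load
T1 CAS — after: cnt=6, r=5 — ok
T1 LOAD — after: cnt=6, r=6 — load
T1 CAS — after: cnt=7, r=6 — ok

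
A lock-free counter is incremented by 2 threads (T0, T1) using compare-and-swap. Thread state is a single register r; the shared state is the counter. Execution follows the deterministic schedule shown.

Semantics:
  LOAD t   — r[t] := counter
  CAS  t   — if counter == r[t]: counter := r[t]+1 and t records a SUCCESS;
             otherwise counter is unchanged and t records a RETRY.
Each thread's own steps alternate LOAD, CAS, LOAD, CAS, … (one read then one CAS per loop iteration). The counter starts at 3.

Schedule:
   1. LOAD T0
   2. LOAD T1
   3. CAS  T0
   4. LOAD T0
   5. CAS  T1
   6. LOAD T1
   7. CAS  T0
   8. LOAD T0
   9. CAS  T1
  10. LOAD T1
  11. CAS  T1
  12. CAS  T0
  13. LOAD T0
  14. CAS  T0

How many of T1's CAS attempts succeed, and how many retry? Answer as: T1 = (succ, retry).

[1] T0.load  rd  (counter 3, T0.r 3)
[2] T1.load  rd  (counter 3, T1.r 3)
[3] T0.cas  hit  (counter 4, T0.r 3)
[4] T0.load  rd  (counter 4, T0.r 4)
[5] T1.cas  miss  (counter 4, T1.r 3)
[6] T1.load  rd  (counter 4, T1.r 4)
[7] T0.cas  hit  (counter 5, T0.r 4)
[8] T0.load  rd  (counter 5, T0.r 5)
[9] T1.cas  miss  (counter 5, T1.r 4)
[10] T1.load  rd  (counter 5, T1.r 5)
[11] T1.cas  hit  (counter 6, T1.r 5)
[12] T0.cas  miss  (counter 6, T0.r 5)
[13] T0.load  rd  (counter 6, T0.r 6)
[14] T0.cas  hit  (counter 7, T0.r 6)

T1 = (1, 2)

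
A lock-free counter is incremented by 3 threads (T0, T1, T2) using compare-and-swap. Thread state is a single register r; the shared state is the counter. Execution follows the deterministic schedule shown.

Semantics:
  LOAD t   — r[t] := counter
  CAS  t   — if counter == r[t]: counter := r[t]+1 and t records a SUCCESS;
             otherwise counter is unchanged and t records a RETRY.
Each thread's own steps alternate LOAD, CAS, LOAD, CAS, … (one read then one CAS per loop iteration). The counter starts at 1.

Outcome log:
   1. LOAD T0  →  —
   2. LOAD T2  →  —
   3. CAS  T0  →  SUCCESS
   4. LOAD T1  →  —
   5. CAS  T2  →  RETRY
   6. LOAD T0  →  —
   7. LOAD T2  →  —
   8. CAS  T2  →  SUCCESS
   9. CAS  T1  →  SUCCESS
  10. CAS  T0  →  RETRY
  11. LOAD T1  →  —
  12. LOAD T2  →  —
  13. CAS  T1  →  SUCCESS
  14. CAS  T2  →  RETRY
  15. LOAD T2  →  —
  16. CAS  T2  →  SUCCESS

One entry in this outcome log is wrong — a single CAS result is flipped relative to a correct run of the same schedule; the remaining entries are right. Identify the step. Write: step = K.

Reference trace:
1. LOAD T0 → mem=1 r[T0]=1 [LOAD]
2. LOAD T2 → mem=1 r[T2]=1 [LOAD]
3. CAS T0 → mem=2 r[T0]=1 [OK]
4. LOAD T1 → mem=2 r[T1]=2 [LOAD]
5. CAS T2 → mem=2 r[T2]=1 [RETRY]
6. LOAD T0 → mem=2 r[T0]=2 [LOAD]
7. LOAD T2 → mem=2 r[T2]=2 [LOAD]
8. CAS T2 → mem=3 r[T2]=2 [OK]
9. CAS T1 → mem=3 r[T1]=2 [RETRY]
10. CAS T0 → mem=3 r[T0]=2 [RETRY]
11. LOAD T1 → mem=3 r[T1]=3 [LOAD]
12. LOAD T2 → mem=3 r[T2]=3 [LOAD]
13. CAS T1 → mem=4 r[T1]=3 [OK]
14. CAS T2 → mem=4 r[T2]=3 [RETRY]
15. LOAD T2 → mem=4 r[T2]=4 [LOAD]
16. CAS T2 → mem=5 r[T2]=4 [OK]
Flip is step 9.

step = 9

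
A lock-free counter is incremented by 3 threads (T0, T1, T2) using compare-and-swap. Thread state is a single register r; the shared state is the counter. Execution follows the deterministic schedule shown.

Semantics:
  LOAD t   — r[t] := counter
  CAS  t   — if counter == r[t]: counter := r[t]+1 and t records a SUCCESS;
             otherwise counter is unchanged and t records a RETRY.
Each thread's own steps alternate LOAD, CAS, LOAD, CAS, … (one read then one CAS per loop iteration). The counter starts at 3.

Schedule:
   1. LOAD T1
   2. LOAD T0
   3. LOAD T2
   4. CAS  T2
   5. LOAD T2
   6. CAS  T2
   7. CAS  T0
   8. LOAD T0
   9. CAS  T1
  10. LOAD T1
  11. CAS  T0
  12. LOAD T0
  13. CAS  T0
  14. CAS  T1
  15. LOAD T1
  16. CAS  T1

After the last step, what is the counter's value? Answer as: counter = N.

T1 LOAD — after: cnt=3, r=3 — load
T0 LOAD — after: cnt=3, r=3 — load
T2 LOAD — after: cnt=3, r=3 — load
T2 CAS — after: cnt=4, r=3 — ok
T2 LOAD — after: cnt=4, r=4 — load
T2 CAS — after: cnt=5, r=4 — ok
T0 CAS — after: cnt=5, r=3 — retry
T0 LOAD — after: cnt=5, r=5 — load
T1 CAS — after: cnt=5, r=3 — retry
T1 LOAD — after: cnt=5, r=5 — load
T0 CAS — after: cnt=6, r=5 — ok
T0 LOAD — after: cnt=6, r=6 — load
T0 CAS — after: cnt=7, r=6 — ok
T1 CAS — after: cnt=7, r=5 — retry
T1 LOAD — after: cnt=7, r=7 — load
T1 CAS — after: cnt=8, r=7 — ok

counter = 8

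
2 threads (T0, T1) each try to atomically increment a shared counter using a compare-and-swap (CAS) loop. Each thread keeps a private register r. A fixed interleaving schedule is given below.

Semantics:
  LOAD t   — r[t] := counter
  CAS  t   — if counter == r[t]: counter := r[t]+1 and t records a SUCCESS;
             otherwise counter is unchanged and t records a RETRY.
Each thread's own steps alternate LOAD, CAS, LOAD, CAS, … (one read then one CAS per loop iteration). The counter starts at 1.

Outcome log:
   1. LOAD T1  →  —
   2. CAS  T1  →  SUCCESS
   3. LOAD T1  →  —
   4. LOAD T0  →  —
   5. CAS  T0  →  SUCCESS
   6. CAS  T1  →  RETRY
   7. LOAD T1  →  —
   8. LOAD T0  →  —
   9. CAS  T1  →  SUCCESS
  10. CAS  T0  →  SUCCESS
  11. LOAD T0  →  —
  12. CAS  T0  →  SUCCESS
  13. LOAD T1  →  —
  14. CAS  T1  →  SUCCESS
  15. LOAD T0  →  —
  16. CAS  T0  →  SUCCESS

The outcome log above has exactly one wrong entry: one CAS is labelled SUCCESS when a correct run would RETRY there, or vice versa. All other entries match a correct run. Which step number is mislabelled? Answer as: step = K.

Correct run:
#1 T1 reads 1
#2 T1 CAS(1→2) writes; counter now 2
#3 T1 reads 2
#4 T0 reads 2
#5 T0 CAS(2→3) writes; counter now 3
#6 T1 CAS(2→3) fails; counter now 3
#7 T1 reads 3
#8 T0 reads 3
#9 T1 CAS(3→4) writes; counter now 4
#10 T0 CAS(3→4) fails; counter now 4
#11 T0 reads 4
#12 T0 CAS(4→5) writes; counter now 5
#13 T1 reads 5
#14 T1 CAS(5→6) writes; counter now 6
#15 T0 reads 6
#16 T0 CAS(6→7) writes; counter now 7
Flip is step 10.

step = 10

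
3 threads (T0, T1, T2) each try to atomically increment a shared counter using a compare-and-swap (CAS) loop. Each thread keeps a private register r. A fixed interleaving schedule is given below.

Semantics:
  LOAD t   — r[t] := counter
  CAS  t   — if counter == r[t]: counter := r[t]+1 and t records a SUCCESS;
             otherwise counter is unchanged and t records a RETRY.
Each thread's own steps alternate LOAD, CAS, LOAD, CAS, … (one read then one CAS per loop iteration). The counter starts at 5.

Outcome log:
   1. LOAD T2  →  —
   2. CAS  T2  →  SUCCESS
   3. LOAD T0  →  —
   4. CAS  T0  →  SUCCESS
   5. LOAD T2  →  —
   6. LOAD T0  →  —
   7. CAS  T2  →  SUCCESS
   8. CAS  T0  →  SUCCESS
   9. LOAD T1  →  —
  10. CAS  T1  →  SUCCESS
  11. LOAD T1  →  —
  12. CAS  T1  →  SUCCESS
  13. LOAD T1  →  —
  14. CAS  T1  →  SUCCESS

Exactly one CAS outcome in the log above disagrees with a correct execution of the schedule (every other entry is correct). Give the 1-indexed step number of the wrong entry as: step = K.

step = 8

Correct run:
T2 LOAD — after: cnt=5, r=5 — load
T2 CAS — after: cnt=6, r=5 — ok
T0 LOAD — after: cnt=6, r=6 — load
T0 CAS — after: cnt=7, r=6 — ok
T2 LOAD — after: cnt=7, r=7 — load
T0 LOAD — after: cnt=7, r=7 — load
T2 CAS — after: cnt=8, r=7 — ok
T0 CAS — after: cnt=8, r=7 — retry
T1 LOAD — after: cnt=8, r=8 — load
T1 CAS — after: cnt=9, r=8 — ok
T1 LOAD — after: cnt=9, r=9 — load
T1 CAS — after: cnt=10, r=9 — ok
T1 LOAD — after: cnt=10, r=10 — load
T1 CAS — after: cnt=11, r=10 — ok
Flip is step 8.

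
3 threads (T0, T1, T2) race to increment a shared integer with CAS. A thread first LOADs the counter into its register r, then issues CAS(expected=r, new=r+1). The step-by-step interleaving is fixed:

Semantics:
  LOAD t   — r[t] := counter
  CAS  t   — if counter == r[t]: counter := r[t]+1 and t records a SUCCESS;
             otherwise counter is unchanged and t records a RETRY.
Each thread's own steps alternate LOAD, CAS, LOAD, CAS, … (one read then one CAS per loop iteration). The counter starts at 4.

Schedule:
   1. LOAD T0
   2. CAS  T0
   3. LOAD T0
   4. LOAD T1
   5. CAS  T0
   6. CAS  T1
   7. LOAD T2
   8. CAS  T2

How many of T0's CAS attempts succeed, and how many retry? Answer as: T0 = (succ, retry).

[1] T0.load  rd  (counter 4, T0.r 4)
[2] T0.cas  hit  (counter 5, T0.r 4)
[3] T0.load  rd  (counter 5, T0.r 5)
[4] T1.load  rd  (counter 5, T1.r 5)
[5] T0.cas  hit  (counter 6, T0.r 5)
[6] T1.cas  miss  (counter 6, T1.r 5)
[7] T2.load  rd  (counter 6, T2.r 6)
[8] T2.cas  hit  (counter 7, T2.r 6)

T0 = (2, 0)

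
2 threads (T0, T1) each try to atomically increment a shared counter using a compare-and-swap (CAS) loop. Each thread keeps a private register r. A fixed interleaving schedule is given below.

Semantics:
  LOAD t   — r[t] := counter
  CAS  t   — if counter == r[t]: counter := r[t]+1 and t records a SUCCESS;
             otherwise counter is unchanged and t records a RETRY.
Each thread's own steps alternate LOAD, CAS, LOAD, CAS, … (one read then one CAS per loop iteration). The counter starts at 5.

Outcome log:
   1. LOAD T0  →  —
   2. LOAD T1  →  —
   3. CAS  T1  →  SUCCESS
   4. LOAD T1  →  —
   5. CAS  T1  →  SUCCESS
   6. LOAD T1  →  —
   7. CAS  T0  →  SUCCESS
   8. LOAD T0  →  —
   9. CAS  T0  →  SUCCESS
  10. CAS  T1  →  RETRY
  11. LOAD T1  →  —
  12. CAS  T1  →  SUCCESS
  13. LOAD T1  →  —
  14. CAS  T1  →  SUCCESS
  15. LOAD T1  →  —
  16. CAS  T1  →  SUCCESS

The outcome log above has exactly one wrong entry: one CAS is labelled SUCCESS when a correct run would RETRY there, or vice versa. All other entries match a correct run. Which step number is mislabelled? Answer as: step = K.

Correct run:
T0 LOAD — after: cnt=5, r=5 — load
T1 LOAD — after: cnt=5, r=5 — load
T1 CAS — after: cnt=6, r=5 — ok
T1 LOAD — after: cnt=6, r=6 — load
T1 CAS — after: cnt=7, r=6 — ok
T1 LOAD — after: cnt=7, r=7 — load
T0 CAS — after: cnt=7, r=5 — retry
T0 LOAD — after: cnt=7, r=7 — load
T0 CAS — after: cnt=8, r=7 — ok
T1 CAS — after: cnt=8, r=7 — retry
T1 LOAD — after: cnt=8, r=8 — load
T1 CAS — after: cnt=9, r=8 — ok
T1 LOAD — after: cnt=9, r=9 — load
T1 CAS — after: cnt=10, r=9 — ok
T1 LOAD — after: cnt=10, r=10 — load
T1 CAS — after: cnt=11, r=10 — ok
Flip is step 7.

step = 7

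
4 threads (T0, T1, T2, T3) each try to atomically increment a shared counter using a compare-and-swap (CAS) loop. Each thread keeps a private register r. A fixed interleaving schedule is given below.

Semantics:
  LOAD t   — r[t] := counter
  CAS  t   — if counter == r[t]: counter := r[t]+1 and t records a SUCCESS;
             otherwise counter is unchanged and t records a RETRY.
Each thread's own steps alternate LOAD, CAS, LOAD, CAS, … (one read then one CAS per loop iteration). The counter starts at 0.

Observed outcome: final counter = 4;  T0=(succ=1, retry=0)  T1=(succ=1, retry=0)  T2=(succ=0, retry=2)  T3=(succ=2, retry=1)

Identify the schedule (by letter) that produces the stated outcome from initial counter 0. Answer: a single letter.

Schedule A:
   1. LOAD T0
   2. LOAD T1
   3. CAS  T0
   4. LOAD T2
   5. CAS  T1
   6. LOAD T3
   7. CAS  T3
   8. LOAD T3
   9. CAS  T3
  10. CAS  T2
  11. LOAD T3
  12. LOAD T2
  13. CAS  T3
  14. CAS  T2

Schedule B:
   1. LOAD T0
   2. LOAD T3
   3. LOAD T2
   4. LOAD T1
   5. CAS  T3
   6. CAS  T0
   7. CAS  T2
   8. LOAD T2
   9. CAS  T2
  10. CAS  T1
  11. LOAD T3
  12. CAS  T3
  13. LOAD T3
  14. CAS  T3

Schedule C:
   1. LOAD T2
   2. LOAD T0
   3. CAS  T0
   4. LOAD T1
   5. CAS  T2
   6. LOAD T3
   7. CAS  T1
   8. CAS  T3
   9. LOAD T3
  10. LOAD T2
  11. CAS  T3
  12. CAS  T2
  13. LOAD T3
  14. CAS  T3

C

Tracing schedule C:
step 1: T2 LOAD ⇒ load; ctr=0 reg=0
step 2: T0 LOAD ⇒ load; ctr=0 reg=0
step 3: T0 CAS ⇒ ok; ctr=1 reg=0
step 4: T1 LOAD ⇒ load; ctr=1 reg=1
step 5: T2 CAS ⇒ retry; ctr=1 reg=0
step 6: T3 LOAD ⇒ load; ctr=1 reg=1
step 7: T1 CAS ⇒ ok; ctr=2 reg=1
step 8: T3 CAS ⇒ retry; ctr=2 reg=1
step 9: T3 LOAD ⇒ load; ctr=2 reg=2
step 10: T2 LOAD ⇒ load; ctr=2 reg=2
step 11: T3 CAS ⇒ ok; ctr=3 reg=2
step 12: T2 CAS ⇒ retry; ctr=3 reg=2
step 13: T3 LOAD ⇒ load; ctr=3 reg=3
step 14: T3 CAS ⇒ ok; ctr=4 reg=3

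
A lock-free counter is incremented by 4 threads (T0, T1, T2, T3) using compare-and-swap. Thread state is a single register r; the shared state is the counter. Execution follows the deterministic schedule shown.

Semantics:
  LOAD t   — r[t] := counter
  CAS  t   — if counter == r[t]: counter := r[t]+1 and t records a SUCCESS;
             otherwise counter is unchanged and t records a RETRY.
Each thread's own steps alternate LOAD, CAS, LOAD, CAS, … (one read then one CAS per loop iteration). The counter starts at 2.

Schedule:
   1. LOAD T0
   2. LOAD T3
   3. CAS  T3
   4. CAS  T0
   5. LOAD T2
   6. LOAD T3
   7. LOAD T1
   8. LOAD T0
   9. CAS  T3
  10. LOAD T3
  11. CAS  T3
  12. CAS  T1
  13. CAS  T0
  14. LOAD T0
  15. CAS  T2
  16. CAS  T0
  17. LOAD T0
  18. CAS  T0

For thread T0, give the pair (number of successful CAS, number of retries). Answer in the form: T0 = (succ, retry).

1. LOAD T0 → mem=2 r[T0]=2 [LOAD]
2. LOAD T3 → mem=2 r[T3]=2 [LOAD]
3. CAS T3 → mem=3 r[T3]=2 [OK]
4. CAS T0 → mem=3 r[T0]=2 [RETRY]
5. LOAD T2 → mem=3 r[T2]=3 [LOAD]
6. LOAD T3 → mem=3 r[T3]=3 [LOAD]
7. LOAD T1 → mem=3 r[T1]=3 [LOAD]
8. LOAD T0 → mem=3 r[T0]=3 [LOAD]
9. CAS T3 → mem=4 r[T3]=3 [OK]
10. LOAD T3 → mem=4 r[T3]=4 [LOAD]
11. CAS T3 → mem=5 r[T3]=4 [OK]
12. CAS T1 → mem=5 r[T1]=3 [RETRY]
13. CAS T0 → mem=5 r[T0]=3 [RETRY]
14. LOAD T0 → mem=5 r[T0]=5 [LOAD]
15. CAS T2 → mem=5 r[T2]=3 [RETRY]
16. CAS T0 → mem=6 r[T0]=5 [OK]
17. LOAD T0 → mem=6 r[T0]=6 [LOAD]
18. CAS T0 → mem=7 r[T0]=6 [OK]

T0 = (2, 2)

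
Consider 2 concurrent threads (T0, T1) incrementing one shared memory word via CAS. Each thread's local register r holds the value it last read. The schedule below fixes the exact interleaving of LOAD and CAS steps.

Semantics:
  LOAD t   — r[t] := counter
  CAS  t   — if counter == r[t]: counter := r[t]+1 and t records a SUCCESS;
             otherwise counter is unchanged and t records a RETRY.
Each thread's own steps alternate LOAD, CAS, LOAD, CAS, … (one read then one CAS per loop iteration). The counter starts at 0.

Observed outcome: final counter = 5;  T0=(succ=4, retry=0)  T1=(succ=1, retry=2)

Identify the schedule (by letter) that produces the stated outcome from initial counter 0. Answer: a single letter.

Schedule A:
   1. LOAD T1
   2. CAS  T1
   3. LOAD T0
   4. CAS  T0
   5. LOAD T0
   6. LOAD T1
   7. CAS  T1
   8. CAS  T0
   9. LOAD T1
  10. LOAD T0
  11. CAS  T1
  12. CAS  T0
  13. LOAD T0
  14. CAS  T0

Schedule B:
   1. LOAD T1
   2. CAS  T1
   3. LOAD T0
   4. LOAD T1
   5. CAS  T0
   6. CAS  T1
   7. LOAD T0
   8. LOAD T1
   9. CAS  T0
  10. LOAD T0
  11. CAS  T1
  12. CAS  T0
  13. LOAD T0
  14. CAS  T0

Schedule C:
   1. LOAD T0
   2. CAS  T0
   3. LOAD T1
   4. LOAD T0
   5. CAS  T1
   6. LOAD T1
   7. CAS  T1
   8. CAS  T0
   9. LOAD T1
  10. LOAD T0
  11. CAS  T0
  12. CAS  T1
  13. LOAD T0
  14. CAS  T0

Tracing schedule B:
step 1: T1 LOAD ⇒ load; ctr=0 reg=0
step 2: T1 CAS ⇒ ok; ctr=1 reg=0
step 3: T0 LOAD ⇒ load; ctr=1 reg=1
step 4: T1 LOAD ⇒ load; ctr=1 reg=1
step 5: T0 CAS ⇒ ok; ctr=2 reg=1
step 6: T1 CAS ⇒ retry; ctr=2 reg=1
step 7: T0 LOAD ⇒ load; ctr=2 reg=2
step 8: T1 LOAD ⇒ load; ctr=2 reg=2
step 9: T0 CAS ⇒ ok; ctr=3 reg=2
step 10: T0 LOAD ⇒ load; ctr=3 reg=3
step 11: T1 CAS ⇒ retry; ctr=3 reg=2
step 12: T0 CAS ⇒ ok; ctr=4 reg=3
step 13: T0 LOAD ⇒ load; ctr=4 reg=4
step 14: T0 CAS ⇒ ok; ctr=5 reg=4

B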